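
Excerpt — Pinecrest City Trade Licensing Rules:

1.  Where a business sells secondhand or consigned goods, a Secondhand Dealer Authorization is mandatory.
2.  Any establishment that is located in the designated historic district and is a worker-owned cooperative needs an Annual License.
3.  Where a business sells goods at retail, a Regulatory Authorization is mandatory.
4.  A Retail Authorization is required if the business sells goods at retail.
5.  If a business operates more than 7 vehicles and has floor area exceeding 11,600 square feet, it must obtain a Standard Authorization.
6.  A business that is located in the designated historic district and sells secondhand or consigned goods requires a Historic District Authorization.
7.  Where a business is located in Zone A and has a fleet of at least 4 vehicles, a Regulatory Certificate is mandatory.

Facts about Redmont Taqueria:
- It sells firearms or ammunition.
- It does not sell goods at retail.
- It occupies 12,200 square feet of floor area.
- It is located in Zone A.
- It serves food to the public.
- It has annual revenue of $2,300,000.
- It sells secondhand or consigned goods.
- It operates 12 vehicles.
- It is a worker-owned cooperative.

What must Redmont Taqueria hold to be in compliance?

1. sells secondhand or consigned goods → Secondhand Dealer Authorization required.
2. is located in Zone A (not: is located in the designated historic district); is a worker-owned cooperative → Annual License not required.
3. does not sell goods at retail → Regulatory Authorization not required.
4. does not sell goods at retail → Retail Authorization not required.
5. vehicles 12 > 7; floor area 12,200 square feet > 11,600 square feet → Standard Authorization required.
6. is located in Zone A (not: is located in the designated historic district); sells secondhand or consigned goods → Historic District Authorization not required.
7. is located in Zone A; vehicles 12 ≥ 4 → Regulatory Certificate required.

Regulatory Certificate, Secondhand Dealer Authorization, Standard Authorization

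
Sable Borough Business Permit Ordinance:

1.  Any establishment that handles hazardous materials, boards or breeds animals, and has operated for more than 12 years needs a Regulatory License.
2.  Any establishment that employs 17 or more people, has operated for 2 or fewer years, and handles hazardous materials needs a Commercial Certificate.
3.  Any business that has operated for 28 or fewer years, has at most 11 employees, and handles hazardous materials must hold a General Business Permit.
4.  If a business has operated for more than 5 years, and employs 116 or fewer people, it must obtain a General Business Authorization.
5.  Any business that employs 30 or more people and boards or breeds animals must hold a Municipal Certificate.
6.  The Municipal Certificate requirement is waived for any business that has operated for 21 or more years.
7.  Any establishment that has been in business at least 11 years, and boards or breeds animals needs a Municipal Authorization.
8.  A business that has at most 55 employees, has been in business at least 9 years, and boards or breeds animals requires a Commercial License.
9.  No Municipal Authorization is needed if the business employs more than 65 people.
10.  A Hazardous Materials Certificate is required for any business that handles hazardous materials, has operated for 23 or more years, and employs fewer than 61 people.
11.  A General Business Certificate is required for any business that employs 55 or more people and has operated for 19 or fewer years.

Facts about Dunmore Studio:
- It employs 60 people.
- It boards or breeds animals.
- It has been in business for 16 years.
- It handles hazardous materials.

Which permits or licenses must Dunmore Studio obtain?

1. handles hazardous materials; boards or breeds animals; years in business 16 > 12 → Regulatory License required.
2. employees 60 ≥ 17; years in business 16 > 2; handles hazardous materials → Commercial Certificate not required.
3. years in business 16 ≤ 28; employees 60 > 11; handles hazardous materials → General Business Permit not required.
4. years in business 16 > 5; employees 60 ≤ 116 → General Business Authorization required.
5. employees 60 ≥ 30; boards or breeds animals → Municipal Certificate required.
6. years in business 16 < 21 → Municipal Certificate exemption does not apply.
7. years in business 16 ≥ 11; boards or breeds animals → Municipal Authorization required.
8. employees 60 > 55; years in business 16 ≥ 9; boards or breeds animals → Commercial License not required.
9. employees 60 ≤ 65 → Municipal Authorization exemption does not apply.
10. handles hazardous materials; years in business 16 < 23; employees 60 < 61 → Hazardous Materials Certificate not required.
11. employees 60 ≥ 55; years in business 16 ≤ 19 → General Business Certificate required.

General Business Authorization, General Business Certificate, Municipal Authorization, Municipal Certificate, Regulatory License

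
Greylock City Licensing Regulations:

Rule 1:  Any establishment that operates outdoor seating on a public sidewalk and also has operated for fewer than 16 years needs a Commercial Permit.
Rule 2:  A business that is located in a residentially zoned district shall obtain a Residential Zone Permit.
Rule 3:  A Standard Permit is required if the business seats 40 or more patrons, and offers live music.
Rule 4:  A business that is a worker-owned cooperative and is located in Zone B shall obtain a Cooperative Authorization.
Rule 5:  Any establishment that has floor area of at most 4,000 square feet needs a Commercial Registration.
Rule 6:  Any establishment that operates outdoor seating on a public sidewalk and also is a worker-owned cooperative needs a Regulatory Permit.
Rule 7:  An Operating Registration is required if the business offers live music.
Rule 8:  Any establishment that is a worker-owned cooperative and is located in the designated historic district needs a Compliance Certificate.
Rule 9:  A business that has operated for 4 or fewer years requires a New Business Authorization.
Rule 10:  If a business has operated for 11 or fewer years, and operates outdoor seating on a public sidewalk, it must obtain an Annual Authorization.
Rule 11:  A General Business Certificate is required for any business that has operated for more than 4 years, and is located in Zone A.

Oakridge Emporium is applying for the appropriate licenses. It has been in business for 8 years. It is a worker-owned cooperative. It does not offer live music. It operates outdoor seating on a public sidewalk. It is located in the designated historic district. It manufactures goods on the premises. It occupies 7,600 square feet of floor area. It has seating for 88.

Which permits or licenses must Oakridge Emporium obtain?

Rule 1: operates outdoor seating on a public sidewalk; years in business 8 < 16 → Commercial Permit required.
Rule 2: is located in the designated historic district (not: is located in a residentially zoned district) → Residential Zone Permit not required.
Rule 3: seating 88 ≥ 40; does not offer live music → Standard Permit not required.
Rule 4: is a worker-owned cooperative; is located in the designated historic district (not: is located in Zone B) → Cooperative Authorization not required.
Rule 5: floor area 7,600 square feet > 4,000 square feet → Commercial Registration not required.
Rule 6: operates outdoor seating on a public sidewalk; is a worker-owned cooperative → Regulatory Permit required.
Rule 7: does not offer live music → Operating Registration not required.
Rule 8: is a worker-owned cooperative; is located in the designated historic district → Compliance Certificate required.
Rule 9: years in business 8 > 4 → New Business Authorization not required.
Rule 10: years in business 8 ≤ 11; operates outdoor seating on a public sidewalk → Annual Authorization required.
Rule 11: years in business 8 > 4; is located in the designated historic district (not: is located in Zone A) → General Business Certificate not required.

Annual Authorization, Commercial Permit, Compliance Certificate, Regulatory Permit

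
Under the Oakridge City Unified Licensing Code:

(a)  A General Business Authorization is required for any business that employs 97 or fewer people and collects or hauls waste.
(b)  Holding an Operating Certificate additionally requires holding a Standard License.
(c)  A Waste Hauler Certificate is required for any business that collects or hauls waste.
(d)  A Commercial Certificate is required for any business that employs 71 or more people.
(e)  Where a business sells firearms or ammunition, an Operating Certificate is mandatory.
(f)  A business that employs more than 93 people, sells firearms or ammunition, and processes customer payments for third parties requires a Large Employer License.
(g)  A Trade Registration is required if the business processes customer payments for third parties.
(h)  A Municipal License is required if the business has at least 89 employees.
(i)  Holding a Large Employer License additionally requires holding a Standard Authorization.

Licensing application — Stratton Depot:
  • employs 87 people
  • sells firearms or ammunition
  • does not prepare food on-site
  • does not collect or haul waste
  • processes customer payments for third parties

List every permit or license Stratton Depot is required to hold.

(a) employees 87 ≤ 97; does not collect or haul waste → General Business Authorization not required.
(b) Operating Certificate is required → Standard License also required.
(c) does not collect or haul waste → Waste Hauler Certificate not required.
(d) employees 87 ≥ 71 → Commercial Certificate required.
(e) sells firearms or ammunition → Operating Certificate required.
(f) employees 87 ≤ 93; sells firearms or ammunition; processes customer payments for third parties → Large Employer License not required.
(g) processes customer payments for third parties → Trade Registration required.
(h) employees 87 < 89 → Municipal License not required.
(i) Large Employer License is not required → no effect.

Commercial Certificate, Operating Certificate, Standard License, Trade Registration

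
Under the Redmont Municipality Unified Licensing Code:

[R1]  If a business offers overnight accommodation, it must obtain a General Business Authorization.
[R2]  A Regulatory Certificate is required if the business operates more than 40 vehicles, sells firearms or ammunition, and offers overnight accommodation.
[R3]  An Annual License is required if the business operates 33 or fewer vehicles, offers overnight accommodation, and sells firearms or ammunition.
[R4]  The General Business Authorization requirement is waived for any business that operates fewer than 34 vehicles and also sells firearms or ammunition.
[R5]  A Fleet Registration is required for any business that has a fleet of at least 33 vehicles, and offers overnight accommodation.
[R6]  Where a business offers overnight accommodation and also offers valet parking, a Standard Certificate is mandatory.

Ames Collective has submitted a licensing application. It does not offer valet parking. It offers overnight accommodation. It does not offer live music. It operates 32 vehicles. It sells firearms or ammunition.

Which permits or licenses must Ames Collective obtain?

[R1] offers overnight accommodation → General Business Authorization required.
[R2] vehicles 32 ≤ 40; sells firearms or ammunition; offers overnight accommodation → Regulatory Certificate not required.
[R3] vehicles 32 ≤ 33; offers overnight accommodation; sells firearms or ammunition → Annual License required.
[R4] vehicles 32 < 34; sells firearms or ammunition → exempt from General Business Authorization.
[R5] vehicles 32 < 33; offers overnight accommodation → Fleet Registration not required.
[R6] offers overnight accommodation; does not offer valet parking → Standard Certificate not required.

Annual License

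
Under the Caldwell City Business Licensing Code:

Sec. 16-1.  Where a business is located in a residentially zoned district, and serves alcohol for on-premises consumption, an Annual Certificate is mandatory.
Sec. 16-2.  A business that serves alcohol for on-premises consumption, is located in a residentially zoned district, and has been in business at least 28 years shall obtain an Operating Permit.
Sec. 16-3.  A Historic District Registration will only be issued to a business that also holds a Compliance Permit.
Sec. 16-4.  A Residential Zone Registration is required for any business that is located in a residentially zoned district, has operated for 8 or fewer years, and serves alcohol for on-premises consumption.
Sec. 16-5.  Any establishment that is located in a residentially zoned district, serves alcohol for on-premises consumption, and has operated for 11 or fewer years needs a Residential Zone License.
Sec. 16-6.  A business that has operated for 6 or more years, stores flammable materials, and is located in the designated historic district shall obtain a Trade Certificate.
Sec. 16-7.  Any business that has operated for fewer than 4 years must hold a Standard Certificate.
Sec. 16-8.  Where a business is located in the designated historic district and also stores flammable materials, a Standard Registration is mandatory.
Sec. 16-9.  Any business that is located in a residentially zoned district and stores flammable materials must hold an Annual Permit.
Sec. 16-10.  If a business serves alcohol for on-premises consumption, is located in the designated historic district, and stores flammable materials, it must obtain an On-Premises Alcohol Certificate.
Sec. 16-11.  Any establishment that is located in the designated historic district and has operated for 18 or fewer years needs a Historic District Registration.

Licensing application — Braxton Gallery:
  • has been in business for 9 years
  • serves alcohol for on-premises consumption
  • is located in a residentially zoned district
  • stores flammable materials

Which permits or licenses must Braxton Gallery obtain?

Annual Certificate, Annual Permit, Residential Zone License

Sec. 16-1. is located in a residentially zoned district; serves alcohol for on-premises consumption → Annual Certificate required.
Sec. 16-2. serves alcohol for on-premises consumption; is located in a residentially zoned district; years in business 9 < 28 → Operating Permit not required.
Sec. 16-3. Historic District Registration is not required → no effect.
Sec. 16-4. is located in a residentially zoned district; years in business 9 > 8; serves alcohol for on-premises consumption → Residential Zone Registration not required.
Sec. 16-5. is located in a residentially zoned district; serves alcohol for on-premises consumption; years in business 9 ≤ 11 → Residential Zone License required.
Sec. 16-6. years in business 9 ≥ 6; stores flammable materials; is located in a residentially zoned district (not: is located in the designated historic district) → Trade Certificate not required.
Sec. 16-7. years in business 9 ≥ 4 → Standard Certificate not required.
Sec. 16-8. is located in a residentially zoned district (not: is located in the designated historic district); stores flammable materials → Standard Registration not required.
Sec. 16-9. is located in a residentially zoned district; stores flammable materials → Annual Permit required.
Sec. 16-10. serves alcohol for on-premises consumption; is located in a residentially zoned district (not: is located in the designated historic district); stores flammable materials → On-Premises Alcohol Certificate not required.
Sec. 16-11. is located in a residentially zoned district (not: is located in the designated historic district); years in business 9 ≤ 18 → Historic District Registration not required.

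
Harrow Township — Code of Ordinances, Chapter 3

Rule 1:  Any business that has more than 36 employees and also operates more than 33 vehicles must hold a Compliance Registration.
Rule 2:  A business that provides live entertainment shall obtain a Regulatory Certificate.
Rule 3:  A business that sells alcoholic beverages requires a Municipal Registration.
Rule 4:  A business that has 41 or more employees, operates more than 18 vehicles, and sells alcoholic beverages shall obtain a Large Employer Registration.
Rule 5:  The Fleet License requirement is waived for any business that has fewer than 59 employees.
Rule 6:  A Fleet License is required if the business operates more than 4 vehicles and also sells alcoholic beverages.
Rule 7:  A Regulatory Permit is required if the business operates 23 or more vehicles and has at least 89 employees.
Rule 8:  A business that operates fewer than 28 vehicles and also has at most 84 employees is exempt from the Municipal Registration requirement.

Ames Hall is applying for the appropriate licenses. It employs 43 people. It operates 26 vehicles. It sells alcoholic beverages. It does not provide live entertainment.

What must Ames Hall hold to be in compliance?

Rule 1: employees 43 > 36; vehicles 26 ≤ 33 → Compliance Registration not required.
Rule 2: does not provide live entertainment → Regulatory Certificate not required.
Rule 3: sells alcoholic beverages → Municipal Registration required.
Rule 4: employees 43 ≥ 41; vehicles 26 > 18; sells alcoholic beverages → Large Employer Registration required.
Rule 5: employees 43 < 59 → exempt from Fleet License.
Rule 6: vehicles 26 > 4; sells alcoholic beverages → Fleet License required.
Rule 7: vehicles 26 ≥ 23; employees 43 < 89 → Regulatory Permit not required.
Rule 8: vehicles 26 < 28; employees 43 ≤ 84 → exempt from Municipal Registration.

Large Employer Registration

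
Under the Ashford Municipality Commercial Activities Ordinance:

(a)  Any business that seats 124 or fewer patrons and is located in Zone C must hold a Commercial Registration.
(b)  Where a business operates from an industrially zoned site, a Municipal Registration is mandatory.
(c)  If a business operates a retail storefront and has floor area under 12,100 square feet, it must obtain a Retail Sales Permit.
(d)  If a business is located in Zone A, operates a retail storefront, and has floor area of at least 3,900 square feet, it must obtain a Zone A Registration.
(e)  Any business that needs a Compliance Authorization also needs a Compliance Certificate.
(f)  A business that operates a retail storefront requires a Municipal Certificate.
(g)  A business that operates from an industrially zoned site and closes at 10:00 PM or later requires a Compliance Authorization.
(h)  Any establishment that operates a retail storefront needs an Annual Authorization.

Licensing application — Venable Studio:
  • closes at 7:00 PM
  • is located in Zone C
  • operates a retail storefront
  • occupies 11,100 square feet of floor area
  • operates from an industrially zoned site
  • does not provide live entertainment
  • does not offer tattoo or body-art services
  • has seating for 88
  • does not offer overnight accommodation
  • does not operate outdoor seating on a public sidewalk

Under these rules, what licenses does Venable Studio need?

Annual Authorization, Commercial Registration, Municipal Certificate, Municipal Registration, Retail Sales Permit

(a) seating 88 ≤ 124; is located in Zone C → Commercial Registration required.
(b) operates from an industrially zoned site → Municipal Registration required.
(c) operates a retail storefront; floor area 11,100 square feet < 12,100 square feet → Retail Sales Permit required.
(d) is located in Zone C (not: is located in Zone A); operates a retail storefront; floor area 11,100 square feet ≥ 3,900 square feet → Zone A Registration not required.
(e) Compliance Authorization is not required → no effect.
(f) operates a retail storefront → Municipal Certificate required.
(g) operates from an industrially zoned site; closes 7:00 PM, at/before 10:00 PM → Compliance Authorization not required.
(h) operates a retail storefront → Annual Authorization required.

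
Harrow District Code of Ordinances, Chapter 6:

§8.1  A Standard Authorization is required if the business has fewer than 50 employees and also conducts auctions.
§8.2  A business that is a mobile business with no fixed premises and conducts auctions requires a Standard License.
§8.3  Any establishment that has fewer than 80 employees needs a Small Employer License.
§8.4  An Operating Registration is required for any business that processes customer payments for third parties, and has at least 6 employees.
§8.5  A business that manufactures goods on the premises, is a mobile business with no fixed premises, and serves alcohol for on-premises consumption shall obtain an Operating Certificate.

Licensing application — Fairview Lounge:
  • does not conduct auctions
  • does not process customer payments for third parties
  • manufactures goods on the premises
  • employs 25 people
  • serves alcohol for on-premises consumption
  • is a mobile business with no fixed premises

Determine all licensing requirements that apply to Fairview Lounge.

Operating Certificate, Small Employer License

§8.1 employees 25 < 50; does not conduct auctions → Standard Authorization not required.
§8.2 is a mobile business with no fixed premises; does not conduct auctions → Standard License not required.
§8.3 employees 25 < 80 → Small Employer License required.
§8.4 does not process customer payments for third parties; employees 25 ≥ 6 → Operating Registration not required.
§8.5 manufactures goods on the premises; is a mobile business with no fixed premises; serves alcohol for on-premises consumption → Operating Certificate required.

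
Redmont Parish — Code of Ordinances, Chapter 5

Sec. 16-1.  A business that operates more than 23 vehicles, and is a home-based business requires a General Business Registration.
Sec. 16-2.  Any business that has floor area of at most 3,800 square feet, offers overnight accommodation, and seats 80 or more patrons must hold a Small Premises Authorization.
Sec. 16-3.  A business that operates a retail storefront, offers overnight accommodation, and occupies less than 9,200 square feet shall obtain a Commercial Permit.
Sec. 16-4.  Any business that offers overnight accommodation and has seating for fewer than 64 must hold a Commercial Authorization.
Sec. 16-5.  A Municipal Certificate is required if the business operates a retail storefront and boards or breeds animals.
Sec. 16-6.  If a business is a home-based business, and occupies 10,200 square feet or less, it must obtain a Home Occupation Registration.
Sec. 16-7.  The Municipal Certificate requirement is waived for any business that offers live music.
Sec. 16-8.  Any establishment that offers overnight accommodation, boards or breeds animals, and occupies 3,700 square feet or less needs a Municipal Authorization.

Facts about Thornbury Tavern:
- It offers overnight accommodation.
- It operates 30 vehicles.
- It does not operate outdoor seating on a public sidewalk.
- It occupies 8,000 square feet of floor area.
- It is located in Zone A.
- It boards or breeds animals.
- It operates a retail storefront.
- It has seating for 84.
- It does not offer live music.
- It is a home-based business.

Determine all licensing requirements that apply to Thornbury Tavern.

Commercial Permit, General Business Registration, Home Occupation Registration, Municipal Certificate

Sec. 16-1. vehicles 30 > 23; is a home-based business → General Business Registration required.
Sec. 16-2. floor area 8,000 square feet > 3,800 square feet; offers overnight accommodation; seating 84 ≥ 80 → Small Premises Authorization not required.
Sec. 16-3. operates a retail storefront; offers overnight accommodation; floor area 8,000 square feet < 9,200 square feet → Commercial Permit required.
Sec. 16-4. offers overnight accommodation; seating 84 ≥ 64 → Commercial Authorization not required.
Sec. 16-5. operates a retail storefront; boards or breeds animals → Municipal Certificate required.
Sec. 16-6. is a home-based business; floor area 8,000 square feet ≤ 10,200 square feet → Home Occupation Registration required.
Sec. 16-7. does not offer live music → Municipal Certificate exemption does not apply.
Sec. 16-8. offers overnight accommodation; boards or breeds animals; floor area 8,000 square feet > 3,700 square feet → Municipal Authorization not required.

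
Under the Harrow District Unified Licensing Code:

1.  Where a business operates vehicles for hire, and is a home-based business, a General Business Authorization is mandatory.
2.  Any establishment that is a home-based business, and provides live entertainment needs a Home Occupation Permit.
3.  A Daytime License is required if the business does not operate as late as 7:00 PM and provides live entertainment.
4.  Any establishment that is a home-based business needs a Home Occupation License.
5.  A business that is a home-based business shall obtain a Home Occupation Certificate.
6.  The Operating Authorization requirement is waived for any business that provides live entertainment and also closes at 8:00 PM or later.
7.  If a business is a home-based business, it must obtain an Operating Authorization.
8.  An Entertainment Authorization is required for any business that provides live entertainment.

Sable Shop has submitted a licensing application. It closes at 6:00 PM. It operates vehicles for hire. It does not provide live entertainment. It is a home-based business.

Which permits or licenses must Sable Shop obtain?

General Business Authorization, Home Occupation Certificate, Home Occupation License, Operating Authorization

1. operates vehicles for hire; is a home-based business → General Business Authorization required.
2. is a home-based business; does not provide live entertainment → Home Occupation Permit not required.
3. closes 6:00 PM, at/before 7:00 PM; does not provide live entertainment → Daytime License not required.
4. is a home-based business → Home Occupation License required.
5. is a home-based business → Home Occupation Certificate required.
6. does not provide live entertainment; closes 6:00 PM, at/before 8:00 PM → Operating Authorization exemption does not apply.
7. is a home-based business → Operating Authorization required.
8. does not provide live entertainment → Entertainment Authorization not required.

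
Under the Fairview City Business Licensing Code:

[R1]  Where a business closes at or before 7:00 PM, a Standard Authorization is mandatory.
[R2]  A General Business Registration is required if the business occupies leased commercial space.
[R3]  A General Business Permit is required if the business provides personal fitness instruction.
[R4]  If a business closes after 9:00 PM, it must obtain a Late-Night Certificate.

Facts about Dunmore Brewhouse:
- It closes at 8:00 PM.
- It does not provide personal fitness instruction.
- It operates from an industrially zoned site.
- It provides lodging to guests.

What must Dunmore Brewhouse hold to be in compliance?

None

[R1] closes 8:00 PM, after 7:00 PM → Standard Authorization not required.
[R2] operates from an industrially zoned site (not: occupies leased commercial space) → General Business Registration not required.
[R3] does not provide personal fitness instruction → General Business Permit not required.
[R4] closes 8:00 PM, at/before 9:00 PM → Late-Night Certificate not required.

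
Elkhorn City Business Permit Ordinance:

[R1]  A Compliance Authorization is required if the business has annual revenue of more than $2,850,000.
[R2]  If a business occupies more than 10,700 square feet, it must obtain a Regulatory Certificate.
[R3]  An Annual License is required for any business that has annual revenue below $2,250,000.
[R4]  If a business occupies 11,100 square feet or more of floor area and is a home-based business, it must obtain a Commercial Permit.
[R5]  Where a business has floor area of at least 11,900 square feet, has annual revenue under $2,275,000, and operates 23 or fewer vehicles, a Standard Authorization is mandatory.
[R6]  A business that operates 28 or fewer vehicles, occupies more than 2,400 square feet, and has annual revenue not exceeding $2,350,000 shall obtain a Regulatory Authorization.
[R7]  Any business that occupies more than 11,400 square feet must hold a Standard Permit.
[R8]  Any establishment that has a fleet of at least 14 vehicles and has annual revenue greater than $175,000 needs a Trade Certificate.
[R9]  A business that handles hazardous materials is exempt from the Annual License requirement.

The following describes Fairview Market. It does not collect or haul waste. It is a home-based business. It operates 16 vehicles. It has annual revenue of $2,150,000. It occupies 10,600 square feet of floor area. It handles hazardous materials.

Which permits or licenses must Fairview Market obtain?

[R1] revenue $2,150,000 ≤ $2,850,000 → Compliance Authorization not required.
[R2] floor area 10,600 square feet ≤ 10,700 square feet → Regulatory Certificate not required.
[R3] revenue $2,150,000 < $2,250,000 → Annual License required.
[R4] floor area 10,600 square feet < 11,100 square feet; is a home-based business → Commercial Permit not required.
[R5] floor area 10,600 square feet < 11,900 square feet; revenue $2,150,000 < $2,275,000; vehicles 16 ≤ 23 → Standard Authorization not required.
[R6] vehicles 16 ≤ 28; floor area 10,600 square feet > 2,400 square feet; revenue $2,150,000 ≤ $2,350,000 → Regulatory Authorization required.
[R7] floor area 10,600 square feet ≤ 11,400 square feet → Standard Permit not required.
[R8] vehicles 16 ≥ 14; revenue $2,150,000 > $175,000 → Trade Certificate required.
[R9] handles hazardous materials → exempt from Annual License.

Regulatory Authorization, Trade Certificate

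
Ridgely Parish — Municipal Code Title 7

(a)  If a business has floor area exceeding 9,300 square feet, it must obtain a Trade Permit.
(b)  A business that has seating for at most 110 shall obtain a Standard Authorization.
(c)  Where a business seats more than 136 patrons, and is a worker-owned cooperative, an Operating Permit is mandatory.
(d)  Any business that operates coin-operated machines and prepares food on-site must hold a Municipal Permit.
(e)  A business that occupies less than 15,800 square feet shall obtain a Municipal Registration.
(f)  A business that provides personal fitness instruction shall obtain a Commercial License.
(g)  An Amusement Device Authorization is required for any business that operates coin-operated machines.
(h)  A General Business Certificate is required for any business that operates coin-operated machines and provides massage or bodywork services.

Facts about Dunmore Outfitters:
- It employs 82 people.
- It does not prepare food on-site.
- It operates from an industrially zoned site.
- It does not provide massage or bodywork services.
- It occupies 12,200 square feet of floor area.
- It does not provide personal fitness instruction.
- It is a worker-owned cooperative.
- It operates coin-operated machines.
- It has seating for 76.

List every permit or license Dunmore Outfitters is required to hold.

(a) floor area 12,200 square feet > 9,300 square feet → Trade Permit required.
(b) seating 76 ≤ 110 → Standard Authorization required.
(c) seating 76 ≤ 136; is a worker-owned cooperative → Operating Permit not required.
(d) operates coin-operated machines; does not prepare food on-site → Municipal Permit not required.
(e) floor area 12,200 square feet < 15,800 square feet → Municipal Registration required.
(f) does not provide personal fitness instruction → Commercial License not required.
(g) operates coin-operated machines → Amusement Device Authorization required.
(h) operates coin-operated machines; does not provide massage or bodywork services → General Business Certificate not required.

Amusement Device Authorization, Municipal Registration, Standard Authorization, Trade Permit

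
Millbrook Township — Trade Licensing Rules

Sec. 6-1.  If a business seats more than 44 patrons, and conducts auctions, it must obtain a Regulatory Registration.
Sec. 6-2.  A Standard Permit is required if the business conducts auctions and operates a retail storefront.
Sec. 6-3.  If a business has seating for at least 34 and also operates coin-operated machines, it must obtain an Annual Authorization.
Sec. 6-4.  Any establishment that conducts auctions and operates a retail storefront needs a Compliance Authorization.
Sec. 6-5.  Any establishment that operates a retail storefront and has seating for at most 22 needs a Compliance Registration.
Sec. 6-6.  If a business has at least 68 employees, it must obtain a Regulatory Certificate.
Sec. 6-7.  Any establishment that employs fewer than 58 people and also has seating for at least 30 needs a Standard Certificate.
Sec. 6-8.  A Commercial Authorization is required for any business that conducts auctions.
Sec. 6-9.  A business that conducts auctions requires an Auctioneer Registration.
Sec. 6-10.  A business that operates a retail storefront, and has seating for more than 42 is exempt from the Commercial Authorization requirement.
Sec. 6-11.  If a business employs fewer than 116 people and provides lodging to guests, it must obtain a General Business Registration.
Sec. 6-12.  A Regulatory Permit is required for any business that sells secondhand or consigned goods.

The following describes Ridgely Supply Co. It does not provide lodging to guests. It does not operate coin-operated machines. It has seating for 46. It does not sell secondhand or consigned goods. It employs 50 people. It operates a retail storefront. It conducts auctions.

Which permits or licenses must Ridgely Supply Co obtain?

Auctioneer Registration, Compliance Authorization, Regulatory Registration, Standard Certificate, Standard Permit

Sec. 6-1. seating 46 > 44; conducts auctions → Regulatory Registration required.
Sec. 6-2. conducts auctions; operates a retail storefront → Standard Permit required.
Sec. 6-3. seating 46 ≥ 34; does not operate coin-operated machines → Annual Authorization not required.
Sec. 6-4. conducts auctions; operates a retail storefront → Compliance Authorization required.
Sec. 6-5. operates a retail storefront; seating 46 > 22 → Compliance Registration not required.
Sec. 6-6. employees 50 < 68 → Regulatory Certificate not required.
Sec. 6-7. employees 50 < 58; seating 46 ≥ 30 → Standard Certificate required.
Sec. 6-8. conducts auctions → Commercial Authorization required.
Sec. 6-9. conducts auctions → Auctioneer Registration required.
Sec. 6-10. operates a retail storefront; seating 46 > 42 → exempt from Commercial Authorization.
Sec. 6-11. employees 50 < 116; does not provide lodging to guests → General Business Registration not required.
Sec. 6-12. does not sell secondhand or consigned goods → Regulatory Permit not required.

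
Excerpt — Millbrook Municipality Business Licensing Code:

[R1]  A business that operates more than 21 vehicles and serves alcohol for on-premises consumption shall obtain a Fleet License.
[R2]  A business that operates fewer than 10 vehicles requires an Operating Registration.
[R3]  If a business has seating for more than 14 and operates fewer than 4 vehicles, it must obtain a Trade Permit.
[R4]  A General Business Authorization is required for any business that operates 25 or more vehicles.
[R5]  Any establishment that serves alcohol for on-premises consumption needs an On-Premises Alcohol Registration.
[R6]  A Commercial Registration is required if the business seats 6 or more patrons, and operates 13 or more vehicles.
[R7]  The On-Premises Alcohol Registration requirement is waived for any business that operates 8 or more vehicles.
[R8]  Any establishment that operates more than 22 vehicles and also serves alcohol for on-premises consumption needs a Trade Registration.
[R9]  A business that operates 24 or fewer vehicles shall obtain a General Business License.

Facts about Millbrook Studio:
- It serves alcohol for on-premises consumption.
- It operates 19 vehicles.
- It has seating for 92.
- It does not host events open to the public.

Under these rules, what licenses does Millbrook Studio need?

[R1] vehicles 19 ≤ 21; serves alcohol for on-premises consumption → Fleet License not required.
[R2] vehicles 19 ≥ 10 → Operating Registration not required.
[R3] seating 92 > 14; vehicles 19 ≥ 4 → Trade Permit not required.
[R4] vehicles 19 < 25 → General Business Authorization not required.
[R5] serves alcohol for on-premises consumption → On-Premises Alcohol Registration required.
[R6] seating 92 ≥ 6; vehicles 19 ≥ 13 → Commercial Registration required.
[R7] vehicles 19 ≥ 8 → exempt from On-Premises Alcohol Registration.
[R8] vehicles 19 ≤ 22; serves alcohol for on-premises consumption → Trade Registration not required.
[R9] vehicles 19 ≤ 24 → General Business License required.

Commercial Registration, General Business License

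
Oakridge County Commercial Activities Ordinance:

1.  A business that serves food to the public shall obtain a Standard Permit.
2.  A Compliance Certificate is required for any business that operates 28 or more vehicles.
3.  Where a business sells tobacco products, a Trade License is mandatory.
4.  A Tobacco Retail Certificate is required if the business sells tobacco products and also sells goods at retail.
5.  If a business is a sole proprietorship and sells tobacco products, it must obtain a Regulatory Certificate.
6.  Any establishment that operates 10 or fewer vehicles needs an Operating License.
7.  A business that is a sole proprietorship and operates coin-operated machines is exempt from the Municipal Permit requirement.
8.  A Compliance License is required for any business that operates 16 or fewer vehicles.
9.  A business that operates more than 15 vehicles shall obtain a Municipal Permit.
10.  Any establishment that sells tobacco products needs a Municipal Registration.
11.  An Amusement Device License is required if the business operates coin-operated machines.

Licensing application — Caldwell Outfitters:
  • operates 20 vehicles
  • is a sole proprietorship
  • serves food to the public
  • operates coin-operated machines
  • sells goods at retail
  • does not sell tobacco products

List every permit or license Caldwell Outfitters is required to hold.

Amusement Device License, Standard Permit

1. serves food to the public → Standard Permit required.
2. vehicles 20 < 28 → Compliance Certificate not required.
3. does not sell tobacco products → Trade License not required.
4. does not sell tobacco products; sells goods at retail → Tobacco Retail Certificate not required.
5. is a sole proprietorship; does not sell tobacco products → Regulatory Certificate not required.
6. vehicles 20 > 10 → Operating License not required.
7. is a sole proprietorship; operates coin-operated machines → exempt from Municipal Permit.
8. vehicles 20 > 16 → Compliance License not required.
9. vehicles 20 > 15 → Municipal Permit required.
10. does not sell tobacco products → Municipal Registration not required.
11. operates coin-operated machines → Amusement Device License required.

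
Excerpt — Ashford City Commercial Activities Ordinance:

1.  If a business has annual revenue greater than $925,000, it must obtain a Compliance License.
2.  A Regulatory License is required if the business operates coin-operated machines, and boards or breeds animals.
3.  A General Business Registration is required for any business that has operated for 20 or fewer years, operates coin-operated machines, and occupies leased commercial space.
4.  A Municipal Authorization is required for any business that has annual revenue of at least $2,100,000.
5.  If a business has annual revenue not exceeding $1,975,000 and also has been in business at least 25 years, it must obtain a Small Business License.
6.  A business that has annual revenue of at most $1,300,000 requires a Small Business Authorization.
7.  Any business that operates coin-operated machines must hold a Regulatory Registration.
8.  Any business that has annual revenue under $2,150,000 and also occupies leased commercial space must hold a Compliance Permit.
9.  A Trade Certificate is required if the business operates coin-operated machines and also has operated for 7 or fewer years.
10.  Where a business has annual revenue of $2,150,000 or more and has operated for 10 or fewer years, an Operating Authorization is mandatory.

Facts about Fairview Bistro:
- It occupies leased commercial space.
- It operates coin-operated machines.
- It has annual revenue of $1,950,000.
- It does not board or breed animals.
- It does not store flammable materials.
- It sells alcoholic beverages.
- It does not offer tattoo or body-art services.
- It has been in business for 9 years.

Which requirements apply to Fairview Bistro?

Compliance License, Compliance Permit, General Business Registration, Regulatory Registration

1. revenue $1,950,000 > $925,000 → Compliance License required.
2. operates coin-operated machines; does not board or breed animals → Regulatory License not required.
3. years in business 9 ≤ 20; operates coin-operated machines; occupies leased commercial space → General Business Registration required.
4. revenue $1,950,000 < $2,100,000 → Municipal Authorization not required.
5. revenue $1,950,000 ≤ $1,975,000; years in business 9 < 25 → Small Business License not required.
6. revenue $1,950,000 > $1,300,000 → Small Business Authorization not required.
7. operates coin-operated machines → Regulatory Registration required.
8. revenue $1,950,000 < $2,150,000; occupies leased commercial space → Compliance Permit required.
9. operates coin-operated machines; years in business 9 > 7 → Trade Certificate not required.
10. revenue $1,950,000 < $2,150,000; years in business 9 ≤ 10 → Operating Authorization not required.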